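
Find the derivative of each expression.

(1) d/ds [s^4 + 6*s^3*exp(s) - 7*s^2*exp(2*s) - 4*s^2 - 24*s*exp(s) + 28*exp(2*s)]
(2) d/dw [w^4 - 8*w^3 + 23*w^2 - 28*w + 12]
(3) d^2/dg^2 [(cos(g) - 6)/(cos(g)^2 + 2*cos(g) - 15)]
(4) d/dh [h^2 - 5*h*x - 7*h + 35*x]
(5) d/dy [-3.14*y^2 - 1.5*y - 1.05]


(1) = 6*s^3*exp(s) + 4*s^3 - 14*s^2*exp(2*s) + 18*s^2*exp(s) - 14*s*exp(2*s) - 24*s*exp(s) - 8*s + 56*exp(2*s) - 24*exp(s)
(2) = 4*w^3 - 24*w^2 + 46*w - 28
(3) = (-9*(1 - cos(2*g))^2*cos(g)/4 + 13*(1 - cos(2*g))^2/2 - 131*cos(g)/2 + 185*cos(2*g) - 15*cos(3*g) + cos(5*g)/2 - 9)/((cos(g) - 3)^3*(cos(g) + 5)^3)
(4) = 2*h - 5*x - 7
(5) = -6.28*y - 1.5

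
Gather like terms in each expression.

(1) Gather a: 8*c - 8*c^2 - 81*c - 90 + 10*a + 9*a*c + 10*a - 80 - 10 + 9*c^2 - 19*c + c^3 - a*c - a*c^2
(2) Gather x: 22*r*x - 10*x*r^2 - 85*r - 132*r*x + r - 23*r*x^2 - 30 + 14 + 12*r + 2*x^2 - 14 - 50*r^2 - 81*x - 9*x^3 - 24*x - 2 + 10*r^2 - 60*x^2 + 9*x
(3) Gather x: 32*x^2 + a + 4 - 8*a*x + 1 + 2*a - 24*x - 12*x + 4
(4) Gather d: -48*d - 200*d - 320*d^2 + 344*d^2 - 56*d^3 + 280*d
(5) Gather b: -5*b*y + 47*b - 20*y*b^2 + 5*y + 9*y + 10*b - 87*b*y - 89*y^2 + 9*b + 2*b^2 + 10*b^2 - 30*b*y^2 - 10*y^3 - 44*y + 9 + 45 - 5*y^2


(1) = a*(-c^2 + 8*c + 20) + c^3 + c^2 - 92*c - 180
(2) = -40*r^2 - 72*r - 9*x^3 + x^2*(-23*r - 58) + x*(-10*r^2 - 110*r - 96) - 32
(3) = 3*a + 32*x^2 + x*(-8*a - 36) + 9
(4) = -56*d^3 + 24*d^2 + 32*d
(5) = b^2*(12 - 20*y) + b*(-30*y^2 - 92*y + 66) - 10*y^3 - 94*y^2 - 30*y + 54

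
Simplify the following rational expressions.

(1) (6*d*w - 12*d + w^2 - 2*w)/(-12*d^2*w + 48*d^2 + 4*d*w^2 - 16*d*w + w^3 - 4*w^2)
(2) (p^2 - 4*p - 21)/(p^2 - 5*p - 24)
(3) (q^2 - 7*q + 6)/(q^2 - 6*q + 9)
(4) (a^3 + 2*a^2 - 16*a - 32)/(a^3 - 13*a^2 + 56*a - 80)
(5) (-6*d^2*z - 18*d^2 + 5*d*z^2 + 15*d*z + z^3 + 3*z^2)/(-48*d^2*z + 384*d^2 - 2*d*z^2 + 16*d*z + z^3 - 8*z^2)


(1) = (w - 2)/(-2*d*w + 8*d + w^2 - 4*w)
(2) = (p - 7)/(p - 8)
(3) = (q^2 - 7*q + 6)/(q^2 - 6*q + 9)
(4) = (a^2 + 6*a + 8)/(a^2 - 9*a + 20)
(5) = (-d*z - 3*d + z^2 + 3*z)/(-8*d*z + 64*d + z^2 - 8*z)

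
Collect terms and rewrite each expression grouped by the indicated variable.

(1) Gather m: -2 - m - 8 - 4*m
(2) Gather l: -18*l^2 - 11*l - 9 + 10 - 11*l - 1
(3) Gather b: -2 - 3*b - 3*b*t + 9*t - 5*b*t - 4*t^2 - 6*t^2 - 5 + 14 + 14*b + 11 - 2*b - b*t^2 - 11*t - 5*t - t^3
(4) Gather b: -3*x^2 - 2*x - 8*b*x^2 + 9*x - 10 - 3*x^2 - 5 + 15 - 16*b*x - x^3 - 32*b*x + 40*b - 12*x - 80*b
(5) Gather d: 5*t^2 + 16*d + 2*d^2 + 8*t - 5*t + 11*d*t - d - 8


(1) = -5*m - 10
(2) = -18*l^2 - 22*l
(3) = b*(-t^2 - 8*t + 9) - t^3 - 10*t^2 - 7*t + 18
(4) = b*(-8*x^2 - 48*x - 40) - x^3 - 6*x^2 - 5*x
(5) = 2*d^2 + d*(11*t + 15) + 5*t^2 + 3*t - 8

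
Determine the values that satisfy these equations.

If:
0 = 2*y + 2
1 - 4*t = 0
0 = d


Then:
d = 0
t = 1/4
y = -1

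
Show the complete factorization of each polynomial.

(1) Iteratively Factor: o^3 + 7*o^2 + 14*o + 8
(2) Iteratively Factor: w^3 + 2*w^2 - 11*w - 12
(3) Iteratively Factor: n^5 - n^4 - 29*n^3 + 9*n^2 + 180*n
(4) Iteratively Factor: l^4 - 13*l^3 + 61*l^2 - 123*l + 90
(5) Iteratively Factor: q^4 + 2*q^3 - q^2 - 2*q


(1) = (o + 4)*(o^2 + 3*o + 2) = (o + 2)*(o + 4)*(o + 1)
(2) = (w + 1)*(w^2 + w - 12) = (w + 1)*(w + 4)*(w - 3)
(3) = (n - 5)*(n^4 + 4*n^3 - 9*n^2 - 36*n) = (n - 5)*(n - 3)*(n^3 + 7*n^2 + 12*n) = (n - 5)*(n - 3)*(n + 4)*(n^2 + 3*n) = n*(n - 5)*(n - 3)*(n + 4)*(n + 3)
(4) = (l - 3)*(l^3 - 10*l^2 + 31*l - 30) = (l - 3)*(l - 2)*(l^2 - 8*l + 15) = (l - 5)*(l - 3)*(l - 2)*(l - 3)
(5) = (q - 1)*(q^3 + 3*q^2 + 2*q) = q*(q - 1)*(q^2 + 3*q + 2) = q*(q - 1)*(q + 1)*(q + 2)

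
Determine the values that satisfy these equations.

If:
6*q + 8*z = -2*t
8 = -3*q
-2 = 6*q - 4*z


Then:
q = -8/3
t = 22
z = -7/2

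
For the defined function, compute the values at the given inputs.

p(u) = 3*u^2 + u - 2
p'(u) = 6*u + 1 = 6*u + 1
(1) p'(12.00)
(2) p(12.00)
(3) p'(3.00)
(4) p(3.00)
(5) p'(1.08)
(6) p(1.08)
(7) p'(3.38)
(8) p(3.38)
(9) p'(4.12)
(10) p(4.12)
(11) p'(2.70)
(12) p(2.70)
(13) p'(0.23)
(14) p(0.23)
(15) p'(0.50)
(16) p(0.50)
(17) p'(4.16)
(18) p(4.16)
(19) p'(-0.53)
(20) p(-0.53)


(1) = 73.00
(2) = 442.00
(3) = 19.00
(4) = 28.00
(5) = 7.48
(6) = 2.58
(7) = 21.28
(8) = 35.65
(9) = 25.72
(10) = 53.04
(11) = 17.20
(12) = 22.57
(13) = 2.38
(14) = -1.61
(15) = 4.00
(16) = -0.75
(17) = 25.96
(18) = 54.08
(19) = -2.18
(20) = -1.69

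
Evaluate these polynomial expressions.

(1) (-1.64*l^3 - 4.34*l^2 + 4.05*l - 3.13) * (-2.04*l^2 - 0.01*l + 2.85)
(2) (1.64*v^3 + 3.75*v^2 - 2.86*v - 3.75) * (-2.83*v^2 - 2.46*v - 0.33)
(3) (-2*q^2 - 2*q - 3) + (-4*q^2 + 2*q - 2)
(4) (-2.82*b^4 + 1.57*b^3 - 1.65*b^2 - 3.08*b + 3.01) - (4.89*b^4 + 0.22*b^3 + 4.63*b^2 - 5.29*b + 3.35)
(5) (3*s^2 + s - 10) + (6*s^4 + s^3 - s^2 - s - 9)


(1) = 3.3456*l^5 + 8.87*l^4 - 12.8926*l^3 - 6.0243*l^2 + 11.5738*l - 8.9205
(2) = -4.6412*v^5 - 14.6469*v^4 - 1.6724*v^3 + 16.4106*v^2 + 10.1688*v + 1.2375
(3) = -6*q^2 - 5
(4) = -7.71*b^4 + 1.35*b^3 - 6.28*b^2 + 2.21*b - 0.34
(5) = 6*s^4 + s^3 + 2*s^2 - 19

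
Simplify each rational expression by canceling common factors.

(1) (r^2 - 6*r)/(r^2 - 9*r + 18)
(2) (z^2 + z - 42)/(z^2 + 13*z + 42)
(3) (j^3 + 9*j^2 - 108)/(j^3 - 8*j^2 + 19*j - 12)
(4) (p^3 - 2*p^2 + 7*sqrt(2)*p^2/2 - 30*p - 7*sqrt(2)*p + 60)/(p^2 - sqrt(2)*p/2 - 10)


(1) = r/(r - 3)
(2) = (z - 6)/(z + 6)
(3) = (j^2 + 12*j + 36)/(j^2 - 5*j + 4)
(4) = (4*p^2 + p*(-8 + 24*sqrt(2)) - 48*sqrt(2))/(4*p + 8*sqrt(2))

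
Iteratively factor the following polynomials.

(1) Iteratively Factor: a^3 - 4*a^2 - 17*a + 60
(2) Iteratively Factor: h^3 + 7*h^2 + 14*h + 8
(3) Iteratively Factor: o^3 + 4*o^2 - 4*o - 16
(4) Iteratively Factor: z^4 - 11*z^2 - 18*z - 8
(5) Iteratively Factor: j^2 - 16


(1) = (a + 4)*(a^2 - 8*a + 15) = (a - 5)*(a + 4)*(a - 3)
(2) = (h + 1)*(h^2 + 6*h + 8) = (h + 1)*(h + 4)*(h + 2)
(3) = (o - 2)*(o^2 + 6*o + 8) = (o - 2)*(o + 4)*(o + 2)
(4) = (z - 4)*(z^3 + 4*z^2 + 5*z + 2) = (z - 4)*(z + 2)*(z^2 + 2*z + 1) = (z - 4)*(z + 1)*(z + 2)*(z + 1)
(5) = (j - 4)*(j + 4)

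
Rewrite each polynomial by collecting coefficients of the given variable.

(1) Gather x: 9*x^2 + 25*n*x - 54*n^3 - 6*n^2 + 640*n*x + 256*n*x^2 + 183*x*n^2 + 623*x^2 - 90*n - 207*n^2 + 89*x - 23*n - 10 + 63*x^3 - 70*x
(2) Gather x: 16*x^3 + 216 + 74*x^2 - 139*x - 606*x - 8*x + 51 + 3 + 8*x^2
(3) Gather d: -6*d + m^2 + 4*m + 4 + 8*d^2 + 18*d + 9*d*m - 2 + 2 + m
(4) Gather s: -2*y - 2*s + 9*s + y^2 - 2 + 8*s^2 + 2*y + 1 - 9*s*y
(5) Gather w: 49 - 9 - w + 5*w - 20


(1) = -54*n^3 - 213*n^2 - 113*n + 63*x^3 + x^2*(256*n + 632) + x*(183*n^2 + 665*n + 19) - 10
(2) = 16*x^3 + 82*x^2 - 753*x + 270
(3) = 8*d^2 + d*(9*m + 12) + m^2 + 5*m + 4
(4) = 8*s^2 + s*(7 - 9*y) + y^2 - 1
(5) = 4*w + 20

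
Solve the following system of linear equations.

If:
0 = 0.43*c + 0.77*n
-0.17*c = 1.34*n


Then:
c = 0.00
n = 0.00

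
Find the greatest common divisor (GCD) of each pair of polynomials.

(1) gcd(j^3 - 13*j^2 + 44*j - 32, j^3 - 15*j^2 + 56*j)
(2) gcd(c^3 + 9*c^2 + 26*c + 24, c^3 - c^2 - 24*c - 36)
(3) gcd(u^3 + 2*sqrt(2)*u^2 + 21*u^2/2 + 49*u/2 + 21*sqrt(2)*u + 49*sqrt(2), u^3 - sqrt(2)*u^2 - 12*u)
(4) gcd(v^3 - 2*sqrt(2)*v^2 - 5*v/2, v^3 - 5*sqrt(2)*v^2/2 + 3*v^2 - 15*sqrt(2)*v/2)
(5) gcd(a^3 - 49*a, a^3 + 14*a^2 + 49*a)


(1) = j - 8
(2) = gcd((c + 2)*(c + 3)*(c + 4), (c - 6)*(c + 2)*(c + 3)) = c^2 + 5*c + 6
(3) = u + 2*sqrt(2)
(4) = gcd(v*(v - 5*sqrt(2)/2)*(v + sqrt(2)/2), v*(v + 3)*(v - 5*sqrt(2)/2)) = v^2 - 5*sqrt(2)*v/2
(5) = gcd(a*(a - 7)*(a + 7), a*(a + 7)^2) = a^2 + 7*a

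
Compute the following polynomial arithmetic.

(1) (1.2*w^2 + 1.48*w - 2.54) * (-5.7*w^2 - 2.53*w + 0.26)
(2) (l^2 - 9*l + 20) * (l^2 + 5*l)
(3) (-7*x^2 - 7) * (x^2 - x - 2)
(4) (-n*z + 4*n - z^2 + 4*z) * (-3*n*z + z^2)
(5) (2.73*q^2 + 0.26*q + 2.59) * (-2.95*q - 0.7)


(1) = -6.84*w^4 - 11.472*w^3 + 11.0456*w^2 + 6.811*w - 0.6604
(2) = l^4 - 4*l^3 - 25*l^2 + 100*l
(3) = -7*x^4 + 7*x^3 + 7*x^2 + 7*x + 14
(4) = 3*n^2*z^2 - 12*n^2*z + 2*n*z^3 - 8*n*z^2 - z^4 + 4*z^3
(5) = -8.0535*q^3 - 2.678*q^2 - 7.8225*q - 1.813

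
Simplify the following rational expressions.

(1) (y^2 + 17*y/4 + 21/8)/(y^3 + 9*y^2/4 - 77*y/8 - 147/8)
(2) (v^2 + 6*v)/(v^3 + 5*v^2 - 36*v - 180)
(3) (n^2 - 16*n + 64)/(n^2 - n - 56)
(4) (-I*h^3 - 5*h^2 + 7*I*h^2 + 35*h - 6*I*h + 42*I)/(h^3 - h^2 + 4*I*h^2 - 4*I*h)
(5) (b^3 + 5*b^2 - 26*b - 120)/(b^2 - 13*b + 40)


(1) = (4*y + 3)/(4*y^2 - 5*y - 21)
(2) = v/(v^2 - v - 30)
(3) = (n - 8)/(n + 7)
(4) = (-I*h^3 + h^2*(-5 + 7*I) + h*(35 - 6*I) + 42*I)/(h^3 + h^2*(-1 + 4*I) - 4*I*h)
(5) = (b^2 + 10*b + 24)/(b - 8)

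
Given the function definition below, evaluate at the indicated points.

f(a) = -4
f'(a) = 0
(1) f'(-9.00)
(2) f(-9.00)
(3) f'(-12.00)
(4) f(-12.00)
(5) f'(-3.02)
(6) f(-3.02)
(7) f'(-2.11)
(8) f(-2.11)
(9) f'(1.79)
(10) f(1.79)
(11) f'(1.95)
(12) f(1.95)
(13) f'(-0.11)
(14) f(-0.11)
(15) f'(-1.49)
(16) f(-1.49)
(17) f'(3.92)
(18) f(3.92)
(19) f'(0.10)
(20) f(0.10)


(1) = 0.00
(2) = -4.00
(3) = 0.00
(4) = -4.00
(5) = 0.00
(6) = -4.00
(7) = 0.00
(8) = -4.00
(9) = 0.00
(10) = -4.00
(11) = 0.00
(12) = -4.00
(13) = 0.00
(14) = -4.00
(15) = 0.00
(16) = -4.00
(17) = 0.00
(18) = -4.00
(19) = 0.00
(20) = -4.00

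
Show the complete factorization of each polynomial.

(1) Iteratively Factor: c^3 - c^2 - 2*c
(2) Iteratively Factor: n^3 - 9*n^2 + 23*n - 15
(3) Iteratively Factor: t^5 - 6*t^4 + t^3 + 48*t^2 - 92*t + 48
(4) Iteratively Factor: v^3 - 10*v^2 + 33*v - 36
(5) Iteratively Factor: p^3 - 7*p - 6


(1) = (c)*(c^2 - c - 2) = c*(c + 1)*(c - 2)
(2) = (n - 5)*(n^2 - 4*n + 3) = (n - 5)*(n - 3)*(n - 1)
(3) = (t - 4)*(t^4 - 2*t^3 - 7*t^2 + 20*t - 12) = (t - 4)*(t - 2)*(t^3 - 7*t + 6) = (t - 4)*(t - 2)*(t - 1)*(t^2 + t - 6) = (t - 4)*(t - 2)*(t - 1)*(t + 3)*(t - 2)
(4) = (v - 4)*(v^2 - 6*v + 9) = (v - 4)*(v - 3)*(v - 3)
(5) = (p + 1)*(p^2 - p - 6) = (p + 1)*(p + 2)*(p - 3)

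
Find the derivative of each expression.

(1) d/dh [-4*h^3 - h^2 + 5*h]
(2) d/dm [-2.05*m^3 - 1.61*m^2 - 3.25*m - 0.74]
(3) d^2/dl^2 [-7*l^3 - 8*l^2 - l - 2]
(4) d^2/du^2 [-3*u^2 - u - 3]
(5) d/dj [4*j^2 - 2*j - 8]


(1) = -12*h^2 - 2*h + 5
(2) = -6.15*m^2 - 3.22*m - 3.25
(3) = -42*l - 16
(4) = -6
(5) = 8*j - 2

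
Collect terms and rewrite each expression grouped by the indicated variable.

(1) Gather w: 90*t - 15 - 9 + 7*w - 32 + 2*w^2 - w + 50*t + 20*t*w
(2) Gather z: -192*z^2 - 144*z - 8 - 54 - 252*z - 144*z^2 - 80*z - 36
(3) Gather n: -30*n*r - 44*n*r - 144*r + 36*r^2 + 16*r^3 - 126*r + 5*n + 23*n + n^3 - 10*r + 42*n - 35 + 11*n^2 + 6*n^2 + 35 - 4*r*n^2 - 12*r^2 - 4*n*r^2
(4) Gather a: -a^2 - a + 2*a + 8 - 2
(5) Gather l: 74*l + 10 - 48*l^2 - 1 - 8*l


(1) = 140*t + 2*w^2 + w*(20*t + 6) - 56
(2) = -336*z^2 - 476*z - 98
(3) = n^3 + n^2*(17 - 4*r) + n*(-4*r^2 - 74*r + 70) + 16*r^3 + 24*r^2 - 280*r
(4) = -a^2 + a + 6
(5) = -48*l^2 + 66*l + 9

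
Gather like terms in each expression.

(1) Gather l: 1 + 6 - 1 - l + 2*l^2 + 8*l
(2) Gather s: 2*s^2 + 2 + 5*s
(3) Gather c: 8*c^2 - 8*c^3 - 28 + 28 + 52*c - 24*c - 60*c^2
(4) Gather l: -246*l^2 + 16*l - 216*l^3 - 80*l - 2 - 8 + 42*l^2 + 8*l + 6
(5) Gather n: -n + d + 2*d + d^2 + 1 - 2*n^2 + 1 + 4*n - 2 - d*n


(1) = 2*l^2 + 7*l + 6
(2) = 2*s^2 + 5*s + 2
(3) = -8*c^3 - 52*c^2 + 28*c
(4) = -216*l^3 - 204*l^2 - 56*l - 4
(5) = d^2 + 3*d - 2*n^2 + n*(3 - d)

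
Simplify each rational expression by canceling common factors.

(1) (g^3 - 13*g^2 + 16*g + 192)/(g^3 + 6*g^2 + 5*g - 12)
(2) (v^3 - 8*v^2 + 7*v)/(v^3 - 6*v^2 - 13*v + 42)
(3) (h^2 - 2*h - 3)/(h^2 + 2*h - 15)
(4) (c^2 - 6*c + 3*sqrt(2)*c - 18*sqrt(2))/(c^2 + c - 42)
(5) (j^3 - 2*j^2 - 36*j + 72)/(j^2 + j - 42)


(1) = (g^2 - 16*g + 64)/(g^2 + 3*g - 4)
(2) = (v^2 - v)/(v^2 + v - 6)
(3) = (h + 1)/(h + 5)
(4) = (c + 3*sqrt(2))/(c + 7)
(5) = (j^2 + 4*j - 12)/(j + 7)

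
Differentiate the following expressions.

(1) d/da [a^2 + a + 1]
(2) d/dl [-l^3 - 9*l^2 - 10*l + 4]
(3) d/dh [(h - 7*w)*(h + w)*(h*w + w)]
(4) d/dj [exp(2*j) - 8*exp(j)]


(1) = 2*a + 1
(2) = -3*l^2 - 18*l - 10
(3) = w*(3*h^2 - 12*h*w + 2*h - 7*w^2 - 6*w)
(4) = 2*(exp(j) - 4)*exp(j)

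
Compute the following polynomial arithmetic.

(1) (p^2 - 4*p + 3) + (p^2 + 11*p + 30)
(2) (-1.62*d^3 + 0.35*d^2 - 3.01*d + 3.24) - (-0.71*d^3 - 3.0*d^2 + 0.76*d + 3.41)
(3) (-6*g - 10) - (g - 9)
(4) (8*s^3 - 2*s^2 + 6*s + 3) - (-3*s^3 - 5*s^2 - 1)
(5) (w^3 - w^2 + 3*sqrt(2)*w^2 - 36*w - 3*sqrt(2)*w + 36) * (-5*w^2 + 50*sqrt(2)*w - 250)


(1) = 2*p^2 + 7*p + 33
(2) = -0.91*d^3 + 3.35*d^2 - 3.77*d - 0.17
(3) = -7*g - 1
(4) = 11*s^3 + 3*s^2 + 6*s + 4
(5) = -5*w^5 + 5*w^4 + 35*sqrt(2)*w^4 - 35*sqrt(2)*w^3 + 230*w^3 - 2550*sqrt(2)*w^2 - 230*w^2 + 2550*sqrt(2)*w + 9000*w - 9000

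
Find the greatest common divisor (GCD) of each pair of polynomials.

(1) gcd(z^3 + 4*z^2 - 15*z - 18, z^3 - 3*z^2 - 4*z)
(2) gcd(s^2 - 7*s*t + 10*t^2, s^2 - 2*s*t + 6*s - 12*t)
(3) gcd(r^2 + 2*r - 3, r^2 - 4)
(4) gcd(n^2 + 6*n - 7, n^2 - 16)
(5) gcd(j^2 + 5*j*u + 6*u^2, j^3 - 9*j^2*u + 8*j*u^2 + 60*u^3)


(1) = z + 1
(2) = gcd((s - 5*t)*(s - 2*t), (s + 6)*(s - 2*t)) = s - 2*t
(3) = 1
(4) = gcd((n - 1)*(n + 7), (n - 4)*(n + 4)) = 1
(5) = gcd((j + 2*u)*(j + 3*u), (j - 6*u)*(j - 5*u)*(j + 2*u)) = j + 2*u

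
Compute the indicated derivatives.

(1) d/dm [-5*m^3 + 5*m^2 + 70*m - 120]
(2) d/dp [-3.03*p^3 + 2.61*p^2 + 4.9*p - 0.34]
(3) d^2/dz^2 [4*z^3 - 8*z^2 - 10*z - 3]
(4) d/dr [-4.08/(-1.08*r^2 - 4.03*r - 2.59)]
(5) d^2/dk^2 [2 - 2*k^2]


(1) = -15*m^2 + 10*m + 70
(2) = -9.09*p^2 + 5.22*p + 4.9
(3) = 24*z - 16
(4) = (-8.8128*r - 16.4424)/(1.08*r^2 + 4.03*r + 2.59)^2
(5) = -4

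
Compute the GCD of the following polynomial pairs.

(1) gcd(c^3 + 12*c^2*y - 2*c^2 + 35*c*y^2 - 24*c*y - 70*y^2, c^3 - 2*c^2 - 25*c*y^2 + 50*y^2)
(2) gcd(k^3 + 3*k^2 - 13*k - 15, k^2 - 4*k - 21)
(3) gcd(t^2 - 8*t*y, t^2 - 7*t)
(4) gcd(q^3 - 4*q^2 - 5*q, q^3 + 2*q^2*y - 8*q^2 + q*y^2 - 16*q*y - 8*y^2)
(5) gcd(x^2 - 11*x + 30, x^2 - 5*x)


(1) = gcd((c - 2)*(c + 5*y)*(c + 7*y), (c - 2)*(c - 5*y)*(c + 5*y)) = c^2 + 5*c*y - 2*c - 10*y
(2) = 1
(3) = t
(4) = 1
(5) = gcd((x - 6)*(x - 5), x*(x - 5)) = x - 5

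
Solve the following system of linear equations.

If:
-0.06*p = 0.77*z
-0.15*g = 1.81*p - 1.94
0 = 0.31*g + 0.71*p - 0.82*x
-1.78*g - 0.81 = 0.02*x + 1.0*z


Then:
g = -0.42
p = 1.11
x = 0.80
z = -0.09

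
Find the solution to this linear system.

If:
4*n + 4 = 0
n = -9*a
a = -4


Then:
No Solution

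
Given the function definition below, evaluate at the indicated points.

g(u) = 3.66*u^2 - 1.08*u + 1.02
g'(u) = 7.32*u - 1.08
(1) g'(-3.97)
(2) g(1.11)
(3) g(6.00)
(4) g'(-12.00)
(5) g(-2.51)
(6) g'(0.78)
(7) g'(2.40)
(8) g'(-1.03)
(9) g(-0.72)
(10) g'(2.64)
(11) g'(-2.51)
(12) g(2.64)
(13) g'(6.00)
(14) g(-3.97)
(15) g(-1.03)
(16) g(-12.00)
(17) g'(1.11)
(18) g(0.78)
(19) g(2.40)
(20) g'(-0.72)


(1) = -30.14
(2) = 4.33
(3) = 126.30
(4) = -88.92
(5) = 26.79
(6) = 4.63
(7) = 16.49
(8) = -8.62
(9) = 3.69
(10) = 18.24
(11) = -19.45
(12) = 23.68
(13) = 42.84
(14) = 62.99
(15) = 6.02
(16) = 541.02
(17) = 7.05
(18) = 2.40
(19) = 19.51
(20) = -6.35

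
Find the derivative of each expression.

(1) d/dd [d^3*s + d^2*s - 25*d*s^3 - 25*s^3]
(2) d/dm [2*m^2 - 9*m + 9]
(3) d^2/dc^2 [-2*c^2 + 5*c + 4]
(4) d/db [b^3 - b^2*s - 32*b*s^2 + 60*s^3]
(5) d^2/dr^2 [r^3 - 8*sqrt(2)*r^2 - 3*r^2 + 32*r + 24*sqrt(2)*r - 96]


(1) = s*(3*d^2 + 2*d - 25*s^2)
(2) = 4*m - 9
(3) = -4
(4) = 3*b^2 - 2*b*s - 32*s^2
(5) = 6*r - 16*sqrt(2) - 6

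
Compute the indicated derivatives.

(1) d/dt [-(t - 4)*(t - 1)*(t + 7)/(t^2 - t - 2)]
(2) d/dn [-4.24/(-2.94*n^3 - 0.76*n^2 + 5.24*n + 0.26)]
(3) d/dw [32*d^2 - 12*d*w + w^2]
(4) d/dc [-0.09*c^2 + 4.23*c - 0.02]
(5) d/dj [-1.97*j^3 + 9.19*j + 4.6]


(1) = (-t^4 + 2*t^3 - 23*t^2 + 64*t - 90)/(t^4 - 2*t^3 - 3*t^2 + 4*t + 4)
(2) = (-37.3968*n^2 - 6.4448*n + 22.2176)/(2.94*n^3 + 0.76*n^2 - 5.24*n - 0.26)^2
(3) = -12*d + 2*w
(4) = 4.23 - 0.18*c
(5) = 9.19 - 5.91*j^2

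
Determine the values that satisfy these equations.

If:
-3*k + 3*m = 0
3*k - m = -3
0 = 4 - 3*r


Then:
k = -3/2
m = -3/2
r = 4/3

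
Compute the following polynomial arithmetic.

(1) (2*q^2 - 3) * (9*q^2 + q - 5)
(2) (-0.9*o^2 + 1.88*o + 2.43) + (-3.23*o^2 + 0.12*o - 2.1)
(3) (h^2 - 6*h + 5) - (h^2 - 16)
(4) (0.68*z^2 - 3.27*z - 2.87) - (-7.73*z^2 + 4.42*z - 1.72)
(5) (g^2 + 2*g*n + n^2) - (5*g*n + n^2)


(1) = 18*q^4 + 2*q^3 - 37*q^2 - 3*q + 15
(2) = -4.13*o^2 + 2.0*o + 0.33
(3) = 21 - 6*h
(4) = 8.41*z^2 - 7.69*z - 1.15
(5) = g^2 - 3*g*n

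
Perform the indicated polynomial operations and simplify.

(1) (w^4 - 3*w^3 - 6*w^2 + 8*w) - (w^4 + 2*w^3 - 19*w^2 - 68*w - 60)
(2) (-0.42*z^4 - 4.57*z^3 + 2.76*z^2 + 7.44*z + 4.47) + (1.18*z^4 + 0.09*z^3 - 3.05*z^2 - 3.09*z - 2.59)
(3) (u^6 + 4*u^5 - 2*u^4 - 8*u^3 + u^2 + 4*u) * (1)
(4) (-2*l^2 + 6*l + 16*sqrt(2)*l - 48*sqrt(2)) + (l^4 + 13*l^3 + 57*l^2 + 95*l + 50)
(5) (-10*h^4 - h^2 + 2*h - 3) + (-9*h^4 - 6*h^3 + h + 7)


(1) = -5*w^3 + 13*w^2 + 76*w + 60
(2) = 0.76*z^4 - 4.48*z^3 - 0.29*z^2 + 4.35*z + 1.88
(3) = u^6 + 4*u^5 - 2*u^4 - 8*u^3 + u^2 + 4*u
(4) = l^4 + 13*l^3 + 55*l^2 + 16*sqrt(2)*l + 101*l - 48*sqrt(2) + 50
(5) = -19*h^4 - 6*h^3 - h^2 + 3*h + 4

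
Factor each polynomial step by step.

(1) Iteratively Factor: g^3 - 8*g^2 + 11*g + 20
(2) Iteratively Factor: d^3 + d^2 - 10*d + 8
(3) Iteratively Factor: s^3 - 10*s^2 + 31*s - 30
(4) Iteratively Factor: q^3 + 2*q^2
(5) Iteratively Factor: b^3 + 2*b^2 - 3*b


(1) = (g + 1)*(g^2 - 9*g + 20) = (g - 4)*(g + 1)*(g - 5)
(2) = (d + 4)*(d^2 - 3*d + 2) = (d - 1)*(d + 4)*(d - 2)
(3) = (s - 2)*(s^2 - 8*s + 15) = (s - 5)*(s - 2)*(s - 3)
(4) = (q)*(q^2 + 2*q) = q*(q + 2)*(q)
(5) = (b - 1)*(b^2 + 3*b) = (b - 1)*(b + 3)*(b)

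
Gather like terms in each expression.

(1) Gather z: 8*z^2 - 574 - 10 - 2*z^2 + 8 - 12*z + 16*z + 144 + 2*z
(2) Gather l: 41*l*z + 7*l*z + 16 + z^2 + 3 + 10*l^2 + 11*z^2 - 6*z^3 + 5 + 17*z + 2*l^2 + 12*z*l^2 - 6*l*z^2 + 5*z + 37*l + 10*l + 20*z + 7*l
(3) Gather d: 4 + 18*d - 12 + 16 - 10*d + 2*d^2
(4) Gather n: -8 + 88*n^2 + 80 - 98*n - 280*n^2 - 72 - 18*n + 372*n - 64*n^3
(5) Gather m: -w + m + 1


(1) = 6*z^2 + 6*z - 432
(2) = l^2*(12*z + 12) + l*(-6*z^2 + 48*z + 54) - 6*z^3 + 12*z^2 + 42*z + 24
(3) = 2*d^2 + 8*d + 8
(4) = -64*n^3 - 192*n^2 + 256*n
(5) = m - w + 1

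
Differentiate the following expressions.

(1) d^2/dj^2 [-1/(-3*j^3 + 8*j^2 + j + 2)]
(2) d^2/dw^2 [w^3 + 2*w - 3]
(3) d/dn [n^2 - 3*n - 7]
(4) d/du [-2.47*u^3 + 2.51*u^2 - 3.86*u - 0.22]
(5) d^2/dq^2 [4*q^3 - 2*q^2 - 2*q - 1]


(1) = 2*((8 - 9*j)*(-3*j^3 + 8*j^2 + j + 2) - (-9*j^2 + 16*j + 1)^2)/(-3*j^3 + 8*j^2 + j + 2)^3
(2) = 6*w
(3) = 2*n - 3
(4) = -7.41*u^2 + 5.02*u - 3.86
(5) = 24*q - 4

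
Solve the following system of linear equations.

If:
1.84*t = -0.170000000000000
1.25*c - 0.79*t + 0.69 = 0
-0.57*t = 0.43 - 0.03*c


Then:
No Solution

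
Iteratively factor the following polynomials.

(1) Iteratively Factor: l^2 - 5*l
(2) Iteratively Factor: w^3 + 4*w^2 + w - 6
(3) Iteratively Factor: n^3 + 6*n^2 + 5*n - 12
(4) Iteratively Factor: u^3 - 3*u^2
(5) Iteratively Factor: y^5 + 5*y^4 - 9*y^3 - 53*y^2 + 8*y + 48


(1) = (l - 5)*(l)
(2) = (w - 1)*(w^2 + 5*w + 6) = (w - 1)*(w + 2)*(w + 3)
(3) = (n + 3)*(n^2 + 3*n - 4) = (n + 3)*(n + 4)*(n - 1)
(4) = (u)*(u^2 - 3*u) = u^2*(u - 3)
(5) = (y + 4)*(y^4 + y^3 - 13*y^2 - y + 12) = (y + 4)^2*(y^3 - 3*y^2 - y + 3) = (y - 1)*(y + 4)^2*(y^2 - 2*y - 3) = (y - 3)*(y - 1)*(y + 4)^2*(y + 1)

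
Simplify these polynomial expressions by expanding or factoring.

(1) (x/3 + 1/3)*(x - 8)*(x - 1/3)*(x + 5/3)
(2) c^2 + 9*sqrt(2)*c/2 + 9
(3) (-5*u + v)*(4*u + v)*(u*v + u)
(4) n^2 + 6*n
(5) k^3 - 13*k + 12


(1) = x^4/3 - 17*x^3/9 - 161*x^2/27 - 61*x/27 + 40/27
(2) = (c + 3*sqrt(2)/2)*(c + 3*sqrt(2))
(3) = -20*u^3*v - 20*u^3 - u^2*v^2 - u^2*v + u*v^3 + u*v^2
(4) = n*(n + 6)
(5) = (k - 3)*(k - 1)*(k + 4)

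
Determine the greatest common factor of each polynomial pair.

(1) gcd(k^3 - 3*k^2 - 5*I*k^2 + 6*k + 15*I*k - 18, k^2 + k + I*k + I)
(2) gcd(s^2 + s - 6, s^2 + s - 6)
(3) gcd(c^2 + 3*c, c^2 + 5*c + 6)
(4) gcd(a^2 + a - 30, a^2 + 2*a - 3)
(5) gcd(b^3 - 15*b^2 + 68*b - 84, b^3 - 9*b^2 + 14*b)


(1) = k + I
(2) = gcd((s - 2)*(s + 3), (s - 2)*(s + 3)) = s^2 + s - 6
(3) = c + 3
(4) = 1
(5) = gcd((b - 7)*(b - 6)*(b - 2), b*(b - 7)*(b - 2)) = b^2 - 9*b + 14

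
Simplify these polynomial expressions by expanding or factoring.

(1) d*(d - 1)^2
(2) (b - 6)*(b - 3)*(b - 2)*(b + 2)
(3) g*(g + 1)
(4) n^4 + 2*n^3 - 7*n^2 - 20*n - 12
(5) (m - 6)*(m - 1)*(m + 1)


(1) = d^3 - 2*d^2 + d
(2) = b^4 - 9*b^3 + 14*b^2 + 36*b - 72
(3) = g^2 + g
(4) = (n - 3)*(n + 1)*(n + 2)^2
(5) = m^3 - 6*m^2 - m + 6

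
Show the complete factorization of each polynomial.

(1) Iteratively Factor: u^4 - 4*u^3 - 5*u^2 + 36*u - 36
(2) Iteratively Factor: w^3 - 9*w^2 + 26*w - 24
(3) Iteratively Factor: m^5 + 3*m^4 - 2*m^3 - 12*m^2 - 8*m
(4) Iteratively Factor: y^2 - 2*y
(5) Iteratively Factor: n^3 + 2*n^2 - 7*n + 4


(1) = (u + 3)*(u^3 - 7*u^2 + 16*u - 12) = (u - 2)*(u + 3)*(u^2 - 5*u + 6) = (u - 3)*(u - 2)*(u + 3)*(u - 2)
(2) = (w - 2)*(w^2 - 7*w + 12) = (w - 4)*(w - 2)*(w - 3)
(3) = (m + 1)*(m^4 + 2*m^3 - 4*m^2 - 8*m) = (m + 1)*(m + 2)*(m^3 - 4*m) = (m + 1)*(m + 2)^2*(m^2 - 2*m) = (m - 2)*(m + 1)*(m + 2)^2*(m)
(4) = (y - 2)*(y)
(5) = (n - 1)*(n^2 + 3*n - 4) = (n - 1)^2*(n + 4)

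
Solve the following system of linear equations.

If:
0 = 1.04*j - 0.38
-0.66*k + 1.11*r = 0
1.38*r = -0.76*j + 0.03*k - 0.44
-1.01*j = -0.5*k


Then:
No Solution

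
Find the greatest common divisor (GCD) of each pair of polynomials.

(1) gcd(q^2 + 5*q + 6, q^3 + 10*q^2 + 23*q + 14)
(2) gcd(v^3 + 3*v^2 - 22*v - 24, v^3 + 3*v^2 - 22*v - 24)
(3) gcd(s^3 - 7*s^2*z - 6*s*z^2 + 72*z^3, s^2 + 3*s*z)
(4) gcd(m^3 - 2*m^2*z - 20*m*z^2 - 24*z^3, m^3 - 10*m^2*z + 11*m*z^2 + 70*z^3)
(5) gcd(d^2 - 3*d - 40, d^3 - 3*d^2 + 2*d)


(1) = gcd((q + 2)*(q + 3), (q + 1)*(q + 2)*(q + 7)) = q + 2
(2) = v^3 + 3*v^2 - 22*v - 24
(3) = s + 3*z
(4) = m + 2*z
(5) = 1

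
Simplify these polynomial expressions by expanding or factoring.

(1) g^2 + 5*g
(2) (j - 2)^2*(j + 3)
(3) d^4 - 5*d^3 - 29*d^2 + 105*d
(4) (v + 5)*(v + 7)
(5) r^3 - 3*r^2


(1) = g*(g + 5)
(2) = j^3 - j^2 - 8*j + 12
(3) = d*(d - 7)*(d - 3)*(d + 5)
(4) = v^2 + 12*v + 35
(5) = r^2*(r - 3)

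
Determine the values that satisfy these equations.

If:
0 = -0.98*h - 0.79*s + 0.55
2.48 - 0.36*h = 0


Then:
h = 6.89
s = -7.85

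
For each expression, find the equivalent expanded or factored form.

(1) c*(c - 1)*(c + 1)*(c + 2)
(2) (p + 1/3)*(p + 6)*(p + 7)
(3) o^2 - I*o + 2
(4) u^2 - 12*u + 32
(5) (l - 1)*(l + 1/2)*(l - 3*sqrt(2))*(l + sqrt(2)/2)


(1) = c^4 + 2*c^3 - c^2 - 2*c
(2) = p^3 + 40*p^2/3 + 139*p/3 + 14
(3) = (o - 2*I)*(o + I)
(4) = (u - 8)*(u - 4)
(5) = l^4 - 5*sqrt(2)*l^3/2 - l^3/2 - 7*l^2/2 + 5*sqrt(2)*l^2/4 + 3*l/2 + 5*sqrt(2)*l/4 + 3/2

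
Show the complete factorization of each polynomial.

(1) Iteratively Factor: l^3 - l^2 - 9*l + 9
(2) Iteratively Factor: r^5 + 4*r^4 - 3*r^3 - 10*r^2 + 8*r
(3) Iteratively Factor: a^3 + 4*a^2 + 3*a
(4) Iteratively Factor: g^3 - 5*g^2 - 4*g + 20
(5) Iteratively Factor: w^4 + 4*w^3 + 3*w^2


(1) = (l - 1)*(l^2 - 9) = (l - 3)*(l - 1)*(l + 3)
(2) = (r - 1)*(r^4 + 5*r^3 + 2*r^2 - 8*r) = (r - 1)^2*(r^3 + 6*r^2 + 8*r) = r*(r - 1)^2*(r^2 + 6*r + 8) = r*(r - 1)^2*(r + 2)*(r + 4)
(3) = (a)*(a^2 + 4*a + 3) = a*(a + 1)*(a + 3)
(4) = (g + 2)*(g^2 - 7*g + 10) = (g - 5)*(g + 2)*(g - 2)
(5) = (w + 1)*(w^3 + 3*w^2) = (w + 1)*(w + 3)*(w^2) = w*(w + 1)*(w + 3)*(w)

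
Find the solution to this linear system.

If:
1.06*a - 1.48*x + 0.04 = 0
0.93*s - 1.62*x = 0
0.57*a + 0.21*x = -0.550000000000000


Then:
a = -0.77
s = -0.92
x = -0.53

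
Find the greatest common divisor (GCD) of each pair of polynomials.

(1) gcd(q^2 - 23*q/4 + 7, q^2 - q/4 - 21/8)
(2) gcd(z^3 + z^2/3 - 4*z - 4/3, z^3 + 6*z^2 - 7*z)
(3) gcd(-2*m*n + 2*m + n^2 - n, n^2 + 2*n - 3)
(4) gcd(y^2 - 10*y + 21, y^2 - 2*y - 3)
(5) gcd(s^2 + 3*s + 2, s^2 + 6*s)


(1) = q - 7/4
(2) = 1
(3) = gcd((-2*m + n)*(n - 1), (n - 1)*(n + 3)) = n - 1
(4) = gcd((y - 7)*(y - 3), (y - 3)*(y + 1)) = y - 3
(5) = 1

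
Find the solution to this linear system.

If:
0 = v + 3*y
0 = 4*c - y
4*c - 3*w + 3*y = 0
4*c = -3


Then:
c = -3/4
v = 9
w = -4
y = -3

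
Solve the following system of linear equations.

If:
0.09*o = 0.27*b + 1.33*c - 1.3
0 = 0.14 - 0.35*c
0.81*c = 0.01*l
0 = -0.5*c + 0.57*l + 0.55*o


Then:
b = -8.23
c = 0.40
l = 32.40
o = -33.21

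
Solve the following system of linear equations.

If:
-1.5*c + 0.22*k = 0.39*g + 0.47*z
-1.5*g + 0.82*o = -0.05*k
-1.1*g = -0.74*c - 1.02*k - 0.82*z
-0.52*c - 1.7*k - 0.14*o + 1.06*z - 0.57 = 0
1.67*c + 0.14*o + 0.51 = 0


Then:
c = -0.40
g = 0.61
k = 0.24
o = 1.10
z = 0.88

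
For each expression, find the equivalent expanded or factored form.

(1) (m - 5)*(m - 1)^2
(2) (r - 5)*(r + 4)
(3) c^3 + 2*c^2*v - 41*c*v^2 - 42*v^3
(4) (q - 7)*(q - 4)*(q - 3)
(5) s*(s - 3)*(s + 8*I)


(1) = m^3 - 7*m^2 + 11*m - 5
(2) = r^2 - r - 20
(3) = (c - 6*v)*(c + v)*(c + 7*v)
(4) = q^3 - 14*q^2 + 61*q - 84
(5) = s^3 - 3*s^2 + 8*I*s^2 - 24*I*s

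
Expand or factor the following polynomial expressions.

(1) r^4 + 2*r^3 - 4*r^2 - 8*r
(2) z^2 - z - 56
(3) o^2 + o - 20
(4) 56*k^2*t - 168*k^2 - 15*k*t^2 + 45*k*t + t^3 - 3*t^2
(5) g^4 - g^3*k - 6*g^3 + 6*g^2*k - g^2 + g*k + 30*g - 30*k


(1) = r*(r - 2)*(r + 2)^2
(2) = (z - 8)*(z + 7)
(3) = (o - 4)*(o + 5)
(4) = (-8*k + t)*(-7*k + t)*(t - 3)
(5) = (g - 5)*(g - 3)*(g + 2)*(g - k)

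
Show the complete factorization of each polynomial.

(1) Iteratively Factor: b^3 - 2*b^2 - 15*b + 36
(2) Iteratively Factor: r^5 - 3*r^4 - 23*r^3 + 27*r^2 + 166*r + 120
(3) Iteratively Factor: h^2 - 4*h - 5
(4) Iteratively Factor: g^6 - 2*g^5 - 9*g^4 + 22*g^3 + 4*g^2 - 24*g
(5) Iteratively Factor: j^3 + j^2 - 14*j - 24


(1) = (b - 3)*(b^2 + b - 12) = (b - 3)^2*(b + 4)
(2) = (r + 3)*(r^4 - 6*r^3 - 5*r^2 + 42*r + 40) = (r + 2)*(r + 3)*(r^3 - 8*r^2 + 11*r + 20) = (r - 5)*(r + 2)*(r + 3)*(r^2 - 3*r - 4) = (r - 5)*(r + 1)*(r + 2)*(r + 3)*(r - 4)
(3) = (h + 1)*(h - 5)
(4) = (g + 3)*(g^5 - 5*g^4 + 6*g^3 + 4*g^2 - 8*g) = (g - 2)*(g + 3)*(g^4 - 3*g^3 + 4*g) = g*(g - 2)*(g + 3)*(g^3 - 3*g^2 + 4) = g*(g - 2)*(g + 1)*(g + 3)*(g^2 - 4*g + 4) = g*(g - 2)^2*(g + 1)*(g + 3)*(g - 2)
(5) = (j + 3)*(j^2 - 2*j - 8) = (j - 4)*(j + 3)*(j + 2)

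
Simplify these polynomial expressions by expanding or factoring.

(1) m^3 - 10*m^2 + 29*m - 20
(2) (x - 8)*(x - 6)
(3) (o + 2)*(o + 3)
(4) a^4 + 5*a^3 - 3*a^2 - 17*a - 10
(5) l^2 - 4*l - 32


(1) = (m - 5)*(m - 4)*(m - 1)
(2) = x^2 - 14*x + 48
(3) = o^2 + 5*o + 6
(4) = (a - 2)*(a + 1)^2*(a + 5)
(5) = (l - 8)*(l + 4)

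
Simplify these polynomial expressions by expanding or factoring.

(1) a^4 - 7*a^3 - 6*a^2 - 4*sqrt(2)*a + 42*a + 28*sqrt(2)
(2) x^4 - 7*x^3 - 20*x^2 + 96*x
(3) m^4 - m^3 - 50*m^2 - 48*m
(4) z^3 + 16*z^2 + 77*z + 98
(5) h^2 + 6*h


(1) = (a - 7)*(a - 2*sqrt(2))*(a + sqrt(2))^2
(2) = x*(x - 8)*(x - 3)*(x + 4)
(3) = m*(m - 8)*(m + 1)*(m + 6)
(4) = (z + 2)*(z + 7)^2
(5) = h*(h + 6)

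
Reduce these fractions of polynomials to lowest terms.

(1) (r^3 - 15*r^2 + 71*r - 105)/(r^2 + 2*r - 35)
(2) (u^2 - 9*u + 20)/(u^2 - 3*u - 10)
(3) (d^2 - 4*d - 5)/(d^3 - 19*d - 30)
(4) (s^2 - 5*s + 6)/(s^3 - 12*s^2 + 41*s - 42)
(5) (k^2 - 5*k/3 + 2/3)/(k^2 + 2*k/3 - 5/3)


(1) = (r^2 - 10*r + 21)/(r + 7)
(2) = (u - 4)/(u + 2)
(3) = (d + 1)/(d^2 + 5*d + 6)
(4) = 1/(s - 7)
(5) = (3*k - 2)/(3*k + 5)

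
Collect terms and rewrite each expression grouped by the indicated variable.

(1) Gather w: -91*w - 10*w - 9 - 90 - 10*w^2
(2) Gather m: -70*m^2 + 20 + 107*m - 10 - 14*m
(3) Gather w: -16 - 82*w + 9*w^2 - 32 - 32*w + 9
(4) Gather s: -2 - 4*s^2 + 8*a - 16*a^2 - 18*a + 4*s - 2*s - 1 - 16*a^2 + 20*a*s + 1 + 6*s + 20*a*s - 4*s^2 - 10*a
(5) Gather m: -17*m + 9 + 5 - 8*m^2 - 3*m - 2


(1) = -10*w^2 - 101*w - 99
(2) = -70*m^2 + 93*m + 10
(3) = 9*w^2 - 114*w - 39
(4) = -32*a^2 - 20*a - 8*s^2 + s*(40*a + 8) - 2
(5) = -8*m^2 - 20*m + 12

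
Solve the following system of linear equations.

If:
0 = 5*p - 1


Then:
p = 1/5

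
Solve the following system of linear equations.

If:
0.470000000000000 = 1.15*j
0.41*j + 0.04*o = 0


Then:
j = 0.41
o = -4.19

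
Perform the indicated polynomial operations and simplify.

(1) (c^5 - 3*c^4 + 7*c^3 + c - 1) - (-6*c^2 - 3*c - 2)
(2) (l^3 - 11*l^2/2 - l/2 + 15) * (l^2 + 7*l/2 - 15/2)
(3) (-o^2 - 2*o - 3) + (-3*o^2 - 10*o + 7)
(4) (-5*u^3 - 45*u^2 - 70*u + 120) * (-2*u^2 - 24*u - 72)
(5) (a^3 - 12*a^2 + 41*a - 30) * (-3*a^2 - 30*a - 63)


(1) = c^5 - 3*c^4 + 7*c^3 + 6*c^2 + 4*c + 1
(2) = l^5 - 2*l^4 - 109*l^3/4 + 109*l^2/2 + 225*l/4 - 225/2
(3) = -4*o^2 - 12*o + 4
(4) = 10*u^5 + 210*u^4 + 1580*u^3 + 4680*u^2 + 2160*u - 8640
(5) = -3*a^5 + 6*a^4 + 174*a^3 - 384*a^2 - 1683*a + 1890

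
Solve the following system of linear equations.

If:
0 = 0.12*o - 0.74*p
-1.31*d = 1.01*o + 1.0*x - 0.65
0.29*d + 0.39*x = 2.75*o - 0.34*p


Then:
d = 0.458169738734064 - 0.807906125801832*x
o = 0.0577792324756428*x + 0.0493045962954218
p = 0.00936960526632046*x + 0.00799533993979813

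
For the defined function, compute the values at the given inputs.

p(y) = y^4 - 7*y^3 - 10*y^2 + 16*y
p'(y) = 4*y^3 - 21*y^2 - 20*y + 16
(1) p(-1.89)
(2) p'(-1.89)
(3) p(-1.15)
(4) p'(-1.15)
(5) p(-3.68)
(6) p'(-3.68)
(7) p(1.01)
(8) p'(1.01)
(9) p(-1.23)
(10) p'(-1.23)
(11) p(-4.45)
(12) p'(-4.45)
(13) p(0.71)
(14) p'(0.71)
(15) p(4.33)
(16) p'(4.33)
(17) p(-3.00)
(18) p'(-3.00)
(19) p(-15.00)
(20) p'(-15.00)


(1) = -5.94
(2) = -48.22
(3) = -19.23
(4) = 5.14
(5) = 337.94
(6) = -394.13
(7) = -0.21
(8) = -21.50
(9) = -19.49
(10) = 1.39
(11) = 739.76
(12) = -663.34
(13) = 4.07
(14) = -7.35
(15) = -334.97
(16) = -139.60
(17) = 132.00
(18) = -221.00
(19) = 71760.00
(20) = -17909.00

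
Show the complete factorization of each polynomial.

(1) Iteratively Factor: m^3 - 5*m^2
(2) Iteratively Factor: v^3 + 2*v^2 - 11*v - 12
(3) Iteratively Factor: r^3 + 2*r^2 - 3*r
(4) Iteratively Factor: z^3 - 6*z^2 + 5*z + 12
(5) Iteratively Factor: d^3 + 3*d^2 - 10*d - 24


(1) = (m)*(m^2 - 5*m) = m*(m - 5)*(m)
(2) = (v + 1)*(v^2 + v - 12) = (v + 1)*(v + 4)*(v - 3)
(3) = (r - 1)*(r^2 + 3*r) = r*(r - 1)*(r + 3)
(4) = (z - 4)*(z^2 - 2*z - 3) = (z - 4)*(z + 1)*(z - 3)
(5) = (d + 2)*(d^2 + d - 12) = (d + 2)*(d + 4)*(d - 3)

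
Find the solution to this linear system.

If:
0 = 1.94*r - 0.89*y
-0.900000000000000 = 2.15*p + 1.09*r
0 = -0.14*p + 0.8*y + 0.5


Then:
p = -0.26
r = -0.31
y = -0.67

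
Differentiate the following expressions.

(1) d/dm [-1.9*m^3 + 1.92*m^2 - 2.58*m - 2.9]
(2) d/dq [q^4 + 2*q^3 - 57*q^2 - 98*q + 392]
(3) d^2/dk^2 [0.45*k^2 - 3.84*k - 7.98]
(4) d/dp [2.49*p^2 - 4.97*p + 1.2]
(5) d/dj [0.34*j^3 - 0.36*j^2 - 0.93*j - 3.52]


(1) = -5.7*m^2 + 3.84*m - 2.58
(2) = 4*q^3 + 6*q^2 - 114*q - 98
(3) = 0.900000000000000
(4) = 4.98*p - 4.97
(5) = 1.02*j^2 - 0.72*j - 0.93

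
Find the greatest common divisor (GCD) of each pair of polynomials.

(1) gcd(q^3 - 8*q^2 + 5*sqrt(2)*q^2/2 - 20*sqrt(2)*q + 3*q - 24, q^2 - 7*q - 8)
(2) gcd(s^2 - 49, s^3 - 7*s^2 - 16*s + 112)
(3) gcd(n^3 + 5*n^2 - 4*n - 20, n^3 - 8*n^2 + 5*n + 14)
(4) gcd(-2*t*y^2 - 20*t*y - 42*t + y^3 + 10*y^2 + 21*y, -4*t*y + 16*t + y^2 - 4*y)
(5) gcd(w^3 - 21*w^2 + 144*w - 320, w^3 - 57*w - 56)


(1) = q - 8
(2) = gcd((s - 7)*(s + 7), (s - 7)*(s - 4)*(s + 4)) = s - 7
(3) = n - 2
(4) = 1
(5) = w - 8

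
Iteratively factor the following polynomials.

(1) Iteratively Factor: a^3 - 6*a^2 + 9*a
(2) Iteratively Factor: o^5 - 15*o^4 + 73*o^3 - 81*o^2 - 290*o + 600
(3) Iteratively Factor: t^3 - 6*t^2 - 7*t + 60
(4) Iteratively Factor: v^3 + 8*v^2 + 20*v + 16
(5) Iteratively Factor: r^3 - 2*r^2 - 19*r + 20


(1) = (a - 3)*(a^2 - 3*a) = a*(a - 3)*(a - 3)
(2) = (o - 5)*(o^4 - 10*o^3 + 23*o^2 + 34*o - 120) = (o - 5)*(o + 2)*(o^3 - 12*o^2 + 47*o - 60) = (o - 5)*(o - 3)*(o + 2)*(o^2 - 9*o + 20) = (o - 5)*(o - 4)*(o - 3)*(o + 2)*(o - 5)
(3) = (t - 5)*(t^2 - t - 12) = (t - 5)*(t - 4)*(t + 3)
(4) = (v + 2)*(v^2 + 6*v + 8) = (v + 2)^2*(v + 4)
(5) = (r + 4)*(r^2 - 6*r + 5) = (r - 5)*(r + 4)*(r - 1)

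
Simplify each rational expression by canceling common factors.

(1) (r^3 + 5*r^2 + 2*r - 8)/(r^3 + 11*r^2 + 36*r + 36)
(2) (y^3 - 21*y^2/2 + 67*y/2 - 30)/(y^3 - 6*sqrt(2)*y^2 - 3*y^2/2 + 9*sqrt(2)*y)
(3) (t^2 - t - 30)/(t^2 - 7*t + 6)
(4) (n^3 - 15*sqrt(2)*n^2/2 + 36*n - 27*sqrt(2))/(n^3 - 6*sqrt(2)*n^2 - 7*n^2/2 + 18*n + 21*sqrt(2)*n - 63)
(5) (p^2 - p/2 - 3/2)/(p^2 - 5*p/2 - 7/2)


(1) = (r^2 + 3*r - 4)/(r^2 + 9*r + 18)
(2) = (4*y^2 - 36*y + 80)/(4*y^2 - 24*sqrt(2)*y)
(3) = (t + 5)/(t - 1)
(4) = (4*n - 6*sqrt(2))/(4*n - 14)
(5) = (2*p - 3)/(2*p - 7)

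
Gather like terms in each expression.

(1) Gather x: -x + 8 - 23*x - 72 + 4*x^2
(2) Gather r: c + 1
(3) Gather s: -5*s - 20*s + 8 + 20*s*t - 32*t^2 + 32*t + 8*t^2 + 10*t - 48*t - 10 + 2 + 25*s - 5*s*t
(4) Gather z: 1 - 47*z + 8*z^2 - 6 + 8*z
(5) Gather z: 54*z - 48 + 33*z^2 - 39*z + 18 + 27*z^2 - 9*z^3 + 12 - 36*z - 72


(1) = 4*x^2 - 24*x - 64
(2) = c + 1
(3) = 15*s*t - 24*t^2 - 6*t
(4) = 8*z^2 - 39*z - 5
(5) = -9*z^3 + 60*z^2 - 21*z - 90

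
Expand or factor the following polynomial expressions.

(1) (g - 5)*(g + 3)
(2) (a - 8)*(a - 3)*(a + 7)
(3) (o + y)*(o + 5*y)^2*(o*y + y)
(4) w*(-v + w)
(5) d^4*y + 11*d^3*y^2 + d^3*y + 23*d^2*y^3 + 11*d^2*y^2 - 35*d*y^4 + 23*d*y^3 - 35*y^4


(1) = g^2 - 2*g - 15
(2) = a^3 - 4*a^2 - 53*a + 168
(3) = o^4*y + 11*o^3*y^2 + o^3*y + 35*o^2*y^3 + 11*o^2*y^2 + 25*o*y^4 + 35*o*y^3 + 25*y^4
(4) = -v*w + w^2
(5) = (d - y)*(d + 5*y)*(d + 7*y)*(d*y + y)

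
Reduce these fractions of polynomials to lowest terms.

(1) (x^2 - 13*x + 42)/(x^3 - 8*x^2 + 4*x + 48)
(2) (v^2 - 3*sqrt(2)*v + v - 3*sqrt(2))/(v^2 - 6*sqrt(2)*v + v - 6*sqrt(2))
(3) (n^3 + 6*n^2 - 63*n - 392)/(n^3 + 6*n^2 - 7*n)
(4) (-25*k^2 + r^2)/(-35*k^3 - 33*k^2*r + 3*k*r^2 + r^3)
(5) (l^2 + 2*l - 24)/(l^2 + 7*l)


(1) = (x - 7)/(x^2 - 2*x - 8)
(2) = (v - 3*sqrt(2))/(v - 6*sqrt(2))
(3) = (n^2 - n - 56)/(n^2 - n)
(4) = (5*k + r)/(7*k^2 + 8*k*r + r^2)
(5) = (l^2 + 2*l - 24)/(l^2 + 7*l)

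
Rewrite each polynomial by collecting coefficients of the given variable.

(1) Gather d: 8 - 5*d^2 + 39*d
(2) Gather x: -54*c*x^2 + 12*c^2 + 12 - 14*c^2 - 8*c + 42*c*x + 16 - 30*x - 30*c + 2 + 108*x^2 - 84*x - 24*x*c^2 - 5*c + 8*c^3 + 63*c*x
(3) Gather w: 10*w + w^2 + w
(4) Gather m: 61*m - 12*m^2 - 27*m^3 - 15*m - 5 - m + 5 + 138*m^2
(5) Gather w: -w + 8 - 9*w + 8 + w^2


(1) = -5*d^2 + 39*d + 8
(2) = 8*c^3 - 2*c^2 - 43*c + x^2*(108 - 54*c) + x*(-24*c^2 + 105*c - 114) + 30
(3) = w^2 + 11*w
(4) = -27*m^3 + 126*m^2 + 45*m
(5) = w^2 - 10*w + 16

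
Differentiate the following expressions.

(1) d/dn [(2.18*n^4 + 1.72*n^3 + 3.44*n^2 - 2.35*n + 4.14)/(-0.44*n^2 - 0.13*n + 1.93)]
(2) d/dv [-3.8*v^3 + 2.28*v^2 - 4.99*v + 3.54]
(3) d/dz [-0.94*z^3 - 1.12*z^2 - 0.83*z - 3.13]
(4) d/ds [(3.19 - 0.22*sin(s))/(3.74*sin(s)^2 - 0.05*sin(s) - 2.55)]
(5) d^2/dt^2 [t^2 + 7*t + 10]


(1) = (-1.9184*n^5 - 1.607*n^4 + 16.3824*n^3 + 8.4776*n^2 + 16.9216*n - 3.9973)/(0.1936*n^4 + 0.1144*n^3 - 1.6815*n^2 - 0.5018*n + 3.7249)
(2) = -11.4*v^2 + 4.56*v - 4.99
(3) = -2.82*z^2 - 2.24*z - 0.83
(4) = (0.8228*sin(s)^2 - 23.8612*sin(s) + 0.7205)*cos(s)/(13.9876*sin(s)^4 - 0.374*sin(s)^3 - 19.0715*sin(s)^2 + 0.255*sin(s) + 6.5025)
(5) = 2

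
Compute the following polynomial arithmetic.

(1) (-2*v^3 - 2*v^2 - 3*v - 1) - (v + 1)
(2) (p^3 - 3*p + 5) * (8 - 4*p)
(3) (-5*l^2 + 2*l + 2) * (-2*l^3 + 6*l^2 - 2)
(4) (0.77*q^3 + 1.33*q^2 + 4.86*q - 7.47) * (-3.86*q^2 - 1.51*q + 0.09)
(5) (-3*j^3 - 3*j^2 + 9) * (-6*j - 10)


(1) = -2*v^3 - 2*v^2 - 4*v - 2
(2) = -4*p^4 + 8*p^3 + 12*p^2 - 44*p + 40
(3) = 10*l^5 - 34*l^4 + 8*l^3 + 22*l^2 - 4*l - 4
(4) = -2.9722*q^5 - 6.2965*q^4 - 20.6986*q^3 + 21.6153*q^2 + 11.7171*q - 0.6723
(5) = 18*j^4 + 48*j^3 + 30*j^2 - 54*j - 90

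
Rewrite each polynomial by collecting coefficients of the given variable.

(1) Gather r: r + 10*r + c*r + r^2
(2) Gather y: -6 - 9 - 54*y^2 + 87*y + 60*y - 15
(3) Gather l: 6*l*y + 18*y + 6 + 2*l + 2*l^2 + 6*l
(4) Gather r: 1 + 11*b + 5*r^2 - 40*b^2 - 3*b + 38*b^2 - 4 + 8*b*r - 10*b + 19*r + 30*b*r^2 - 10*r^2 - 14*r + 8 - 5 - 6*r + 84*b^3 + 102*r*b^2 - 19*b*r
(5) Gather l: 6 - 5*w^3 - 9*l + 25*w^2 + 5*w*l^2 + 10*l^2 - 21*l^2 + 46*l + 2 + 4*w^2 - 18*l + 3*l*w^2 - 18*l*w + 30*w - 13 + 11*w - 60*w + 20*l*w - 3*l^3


(1) = r^2 + r*(c + 11)
(2) = -54*y^2 + 147*y - 30
(3) = 2*l^2 + l*(6*y + 8) + 18*y + 6
(4) = 84*b^3 - 2*b^2 - 2*b + r^2*(30*b - 5) + r*(102*b^2 - 11*b - 1)
(5) = -3*l^3 + l^2*(5*w - 11) + l*(3*w^2 + 2*w + 19) - 5*w^3 + 29*w^2 - 19*w - 5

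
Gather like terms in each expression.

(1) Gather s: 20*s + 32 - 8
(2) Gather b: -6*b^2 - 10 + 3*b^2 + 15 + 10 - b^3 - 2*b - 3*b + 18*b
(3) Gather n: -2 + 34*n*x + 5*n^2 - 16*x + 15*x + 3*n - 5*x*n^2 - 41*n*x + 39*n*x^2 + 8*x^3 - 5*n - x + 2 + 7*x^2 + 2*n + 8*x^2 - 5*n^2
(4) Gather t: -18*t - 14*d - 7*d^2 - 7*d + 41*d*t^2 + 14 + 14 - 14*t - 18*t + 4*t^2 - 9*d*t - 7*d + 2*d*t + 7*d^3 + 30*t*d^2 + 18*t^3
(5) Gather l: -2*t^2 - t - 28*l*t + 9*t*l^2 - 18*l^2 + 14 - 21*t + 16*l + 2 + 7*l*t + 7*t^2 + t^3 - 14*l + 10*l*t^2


(1) = 20*s + 24
(2) = -b^3 - 3*b^2 + 13*b + 15
(3) = -5*n^2*x + n*(39*x^2 - 7*x) + 8*x^3 + 15*x^2 - 2*x
(4) = 7*d^3 - 7*d^2 - 28*d + 18*t^3 + t^2*(41*d + 4) + t*(30*d^2 - 7*d - 50) + 28
(5) = l^2*(9*t - 18) + l*(10*t^2 - 21*t + 2) + t^3 + 5*t^2 - 22*t + 16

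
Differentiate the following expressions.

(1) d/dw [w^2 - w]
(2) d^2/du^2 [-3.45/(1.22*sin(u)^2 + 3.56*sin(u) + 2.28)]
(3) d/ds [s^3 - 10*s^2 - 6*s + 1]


(1) = 2*w - 1
(2) = (20.53992*sin(u)^4 + 44.95212*sin(u)^3 - 25.47204*sin(u)^2 - 117.9072*sin(u) - 68.2548)/(1.22*sin(u)^2 + 3.56*sin(u) + 2.28)^3
(3) = 3*s^2 - 20*s - 6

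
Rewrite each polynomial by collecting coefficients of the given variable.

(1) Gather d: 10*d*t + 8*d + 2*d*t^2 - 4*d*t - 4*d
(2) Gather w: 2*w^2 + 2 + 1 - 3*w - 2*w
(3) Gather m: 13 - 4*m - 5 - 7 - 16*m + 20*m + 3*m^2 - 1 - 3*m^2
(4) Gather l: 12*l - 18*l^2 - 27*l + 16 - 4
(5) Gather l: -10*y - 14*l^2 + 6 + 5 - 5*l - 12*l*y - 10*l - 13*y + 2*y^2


(1) = d*(2*t^2 + 6*t + 4)
(2) = 2*w^2 - 5*w + 3
(3) = 0
(4) = -18*l^2 - 15*l + 12
(5) = -14*l^2 + l*(-12*y - 15) + 2*y^2 - 23*y + 11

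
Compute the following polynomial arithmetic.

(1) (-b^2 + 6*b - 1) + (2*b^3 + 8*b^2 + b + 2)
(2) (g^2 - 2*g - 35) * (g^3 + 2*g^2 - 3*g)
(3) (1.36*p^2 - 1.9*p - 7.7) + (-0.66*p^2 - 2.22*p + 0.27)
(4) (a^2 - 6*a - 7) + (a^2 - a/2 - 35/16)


(1) = 2*b^3 + 7*b^2 + 7*b + 1
(2) = g^5 - 42*g^3 - 64*g^2 + 105*g
(3) = 0.7*p^2 - 4.12*p - 7.43
(4) = 2*a^2 - 13*a/2 - 147/16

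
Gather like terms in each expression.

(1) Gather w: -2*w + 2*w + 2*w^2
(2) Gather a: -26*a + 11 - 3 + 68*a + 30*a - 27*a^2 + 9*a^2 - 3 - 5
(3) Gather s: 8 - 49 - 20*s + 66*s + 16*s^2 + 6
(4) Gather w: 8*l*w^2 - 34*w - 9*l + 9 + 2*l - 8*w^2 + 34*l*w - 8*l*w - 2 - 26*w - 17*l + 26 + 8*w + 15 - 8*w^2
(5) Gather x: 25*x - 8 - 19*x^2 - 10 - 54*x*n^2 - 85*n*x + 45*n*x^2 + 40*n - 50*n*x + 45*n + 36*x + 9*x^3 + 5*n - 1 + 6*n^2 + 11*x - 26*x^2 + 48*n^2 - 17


(1) = 2*w^2
(2) = -18*a^2 + 72*a
(3) = 16*s^2 + 46*s - 35
(4) = -24*l + w^2*(8*l - 16) + w*(26*l - 52) + 48
(5) = 54*n^2 + 90*n + 9*x^3 + x^2*(45*n - 45) + x*(-54*n^2 - 135*n + 72) - 36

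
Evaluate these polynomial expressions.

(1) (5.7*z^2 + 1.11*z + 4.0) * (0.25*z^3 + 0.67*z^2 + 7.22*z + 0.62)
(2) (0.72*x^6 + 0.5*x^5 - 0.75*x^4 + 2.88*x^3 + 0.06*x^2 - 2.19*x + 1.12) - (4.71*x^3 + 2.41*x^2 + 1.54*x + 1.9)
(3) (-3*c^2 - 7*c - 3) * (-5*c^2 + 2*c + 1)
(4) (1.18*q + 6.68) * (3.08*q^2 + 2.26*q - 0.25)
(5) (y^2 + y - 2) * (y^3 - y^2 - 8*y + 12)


(1) = 1.425*z^5 + 4.0965*z^4 + 42.8977*z^3 + 14.2282*z^2 + 29.5682*z + 2.48
(2) = 0.72*x^6 + 0.5*x^5 - 0.75*x^4 - 1.83*x^3 - 2.35*x^2 - 3.73*x - 0.78
(3) = 15*c^4 + 29*c^3 - 2*c^2 - 13*c - 3
(4) = 3.6344*q^3 + 23.2412*q^2 + 14.8018*q - 1.67
(5) = y^5 - 11*y^3 + 6*y^2 + 28*y - 24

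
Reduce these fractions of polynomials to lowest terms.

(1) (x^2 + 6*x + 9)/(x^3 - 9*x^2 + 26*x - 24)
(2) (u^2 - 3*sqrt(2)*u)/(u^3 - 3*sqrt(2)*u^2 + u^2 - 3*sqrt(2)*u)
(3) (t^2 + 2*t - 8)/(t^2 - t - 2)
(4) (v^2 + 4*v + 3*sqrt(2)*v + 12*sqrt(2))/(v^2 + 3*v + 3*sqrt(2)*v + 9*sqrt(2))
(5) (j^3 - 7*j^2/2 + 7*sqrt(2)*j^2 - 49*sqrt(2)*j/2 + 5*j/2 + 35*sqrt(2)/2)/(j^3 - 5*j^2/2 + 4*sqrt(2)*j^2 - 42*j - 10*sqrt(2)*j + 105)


(1) = (x^2 + 6*x + 9)/(x^3 - 9*x^2 + 26*x - 24)
(2) = 1/(u + 1)
(3) = (t + 4)/(t + 1)
(4) = (v + 4)/(v + 3)
(5) = (4*j - 4)/(4*j - 12*sqrt(2))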